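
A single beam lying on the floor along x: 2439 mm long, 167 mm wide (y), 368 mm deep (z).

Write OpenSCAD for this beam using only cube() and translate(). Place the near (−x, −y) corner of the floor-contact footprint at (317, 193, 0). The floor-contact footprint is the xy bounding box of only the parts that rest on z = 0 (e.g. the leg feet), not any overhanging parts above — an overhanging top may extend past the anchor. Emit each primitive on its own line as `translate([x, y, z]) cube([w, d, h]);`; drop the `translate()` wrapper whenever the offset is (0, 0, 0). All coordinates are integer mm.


translate([317, 193, 0]) cube([2439, 167, 368]);


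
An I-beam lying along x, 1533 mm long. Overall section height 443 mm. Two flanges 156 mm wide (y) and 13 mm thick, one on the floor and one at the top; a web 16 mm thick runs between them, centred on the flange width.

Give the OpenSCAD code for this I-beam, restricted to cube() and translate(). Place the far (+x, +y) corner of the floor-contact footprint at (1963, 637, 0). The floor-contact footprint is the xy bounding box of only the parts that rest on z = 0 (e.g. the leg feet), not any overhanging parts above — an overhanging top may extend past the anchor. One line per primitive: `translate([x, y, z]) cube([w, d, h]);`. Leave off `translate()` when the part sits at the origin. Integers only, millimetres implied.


translate([430, 481, 0]) cube([1533, 156, 13]);
translate([430, 551, 13]) cube([1533, 16, 417]);
translate([430, 481, 430]) cube([1533, 156, 13]);


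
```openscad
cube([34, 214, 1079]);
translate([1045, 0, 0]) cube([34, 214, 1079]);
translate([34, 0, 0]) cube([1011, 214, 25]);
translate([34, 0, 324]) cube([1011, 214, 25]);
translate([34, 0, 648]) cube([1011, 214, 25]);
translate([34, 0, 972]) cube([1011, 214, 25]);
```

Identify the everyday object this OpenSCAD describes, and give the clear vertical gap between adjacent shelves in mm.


A bookshelf. The clear shelf gap is 299 mm.

Two tall side panels with 4 horizontal boards between them — a bookshelf. The first two shelf undersides are at z = 0 and z = 324; with shelf thickness 25, the clear gap is 324 − 0 − 25 = 299 mm.


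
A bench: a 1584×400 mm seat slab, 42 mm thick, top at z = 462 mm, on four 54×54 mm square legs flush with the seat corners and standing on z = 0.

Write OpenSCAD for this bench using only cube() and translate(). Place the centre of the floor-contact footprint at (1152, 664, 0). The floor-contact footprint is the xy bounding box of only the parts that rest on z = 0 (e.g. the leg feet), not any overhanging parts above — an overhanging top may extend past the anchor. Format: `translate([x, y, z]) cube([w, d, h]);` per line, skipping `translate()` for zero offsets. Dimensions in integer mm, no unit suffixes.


translate([360, 464, 420]) cube([1584, 400, 42]);
translate([360, 464, 0]) cube([54, 54, 420]);
translate([360, 810, 0]) cube([54, 54, 420]);
translate([1890, 464, 0]) cube([54, 54, 420]);
translate([1890, 810, 0]) cube([54, 54, 420]);


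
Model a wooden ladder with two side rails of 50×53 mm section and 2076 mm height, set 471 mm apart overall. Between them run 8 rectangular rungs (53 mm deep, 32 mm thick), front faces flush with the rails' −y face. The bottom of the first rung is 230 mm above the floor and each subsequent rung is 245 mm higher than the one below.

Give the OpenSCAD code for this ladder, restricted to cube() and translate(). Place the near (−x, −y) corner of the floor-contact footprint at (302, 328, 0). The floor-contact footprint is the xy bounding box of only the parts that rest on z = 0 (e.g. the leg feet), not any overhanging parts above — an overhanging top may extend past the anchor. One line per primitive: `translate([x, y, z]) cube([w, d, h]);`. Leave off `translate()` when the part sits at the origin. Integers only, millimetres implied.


translate([302, 328, 0]) cube([50, 53, 2076]);
translate([723, 328, 0]) cube([50, 53, 2076]);
translate([352, 328, 230]) cube([371, 53, 32]);
translate([352, 328, 475]) cube([371, 53, 32]);
translate([352, 328, 720]) cube([371, 53, 32]);
translate([352, 328, 965]) cube([371, 53, 32]);
translate([352, 328, 1210]) cube([371, 53, 32]);
translate([352, 328, 1455]) cube([371, 53, 32]);
translate([352, 328, 1700]) cube([371, 53, 32]);
translate([352, 328, 1945]) cube([371, 53, 32]);


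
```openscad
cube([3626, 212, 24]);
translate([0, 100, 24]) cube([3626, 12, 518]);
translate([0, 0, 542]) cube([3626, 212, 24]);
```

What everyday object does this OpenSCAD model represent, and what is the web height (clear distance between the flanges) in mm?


An I-beam. The web height is 518 mm.

Two wide flanges with a thin centred web — an I-beam. Overall 566 mm minus two 24 mm flanges gives a web of 566 − 2·24 = 518 mm.


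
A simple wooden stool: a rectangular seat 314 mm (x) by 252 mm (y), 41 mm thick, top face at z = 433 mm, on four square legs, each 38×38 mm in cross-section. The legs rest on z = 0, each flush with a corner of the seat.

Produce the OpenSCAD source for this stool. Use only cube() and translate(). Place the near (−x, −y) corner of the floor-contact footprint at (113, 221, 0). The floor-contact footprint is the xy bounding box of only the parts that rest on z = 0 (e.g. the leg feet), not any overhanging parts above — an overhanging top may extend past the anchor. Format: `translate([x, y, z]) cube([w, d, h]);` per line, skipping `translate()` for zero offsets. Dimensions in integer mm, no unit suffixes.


translate([113, 221, 392]) cube([314, 252, 41]);
translate([113, 221, 0]) cube([38, 38, 392]);
translate([389, 221, 0]) cube([38, 38, 392]);
translate([113, 435, 0]) cube([38, 38, 392]);
translate([389, 435, 0]) cube([38, 38, 392]);


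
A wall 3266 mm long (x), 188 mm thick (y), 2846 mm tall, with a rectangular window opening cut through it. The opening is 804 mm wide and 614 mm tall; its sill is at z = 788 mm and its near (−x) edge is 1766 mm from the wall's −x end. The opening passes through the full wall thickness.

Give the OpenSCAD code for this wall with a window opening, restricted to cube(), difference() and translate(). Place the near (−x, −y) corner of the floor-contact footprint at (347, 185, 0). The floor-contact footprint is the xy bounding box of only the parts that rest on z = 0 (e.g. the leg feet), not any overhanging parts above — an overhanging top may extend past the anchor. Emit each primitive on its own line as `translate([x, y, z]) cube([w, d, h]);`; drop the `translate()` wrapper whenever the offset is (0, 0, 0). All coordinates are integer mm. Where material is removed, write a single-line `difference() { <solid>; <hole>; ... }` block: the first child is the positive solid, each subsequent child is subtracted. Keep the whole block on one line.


difference() { translate([347, 185, 0]) cube([3266, 188, 2846]); translate([2113, 185, 788]) cube([804, 188, 614]); }


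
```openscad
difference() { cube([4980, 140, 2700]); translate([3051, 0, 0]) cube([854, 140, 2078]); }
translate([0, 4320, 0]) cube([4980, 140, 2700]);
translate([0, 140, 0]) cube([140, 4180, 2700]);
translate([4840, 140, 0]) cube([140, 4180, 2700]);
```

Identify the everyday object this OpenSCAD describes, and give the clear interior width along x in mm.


A single room. The interior width is 4700 mm.

Four walls enclosing a rectangle with a door in the front wall — a room. Outside width 4980 minus two 140 mm walls gives 4700 mm.


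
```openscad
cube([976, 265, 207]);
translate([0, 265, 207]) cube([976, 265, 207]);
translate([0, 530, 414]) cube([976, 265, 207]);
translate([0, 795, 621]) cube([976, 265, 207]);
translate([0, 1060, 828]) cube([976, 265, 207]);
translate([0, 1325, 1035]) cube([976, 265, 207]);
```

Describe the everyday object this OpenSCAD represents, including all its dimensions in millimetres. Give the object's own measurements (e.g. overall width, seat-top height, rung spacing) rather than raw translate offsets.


A straight staircase of 6 solid steps. Each step is 976 mm wide (x), 265 mm deep (y, the going) and 207 mm tall (the rise). The first step rests on the floor; each subsequent step sits one going further in +y and one rise higher in +z, directly behind and above the previous step with no overlap.


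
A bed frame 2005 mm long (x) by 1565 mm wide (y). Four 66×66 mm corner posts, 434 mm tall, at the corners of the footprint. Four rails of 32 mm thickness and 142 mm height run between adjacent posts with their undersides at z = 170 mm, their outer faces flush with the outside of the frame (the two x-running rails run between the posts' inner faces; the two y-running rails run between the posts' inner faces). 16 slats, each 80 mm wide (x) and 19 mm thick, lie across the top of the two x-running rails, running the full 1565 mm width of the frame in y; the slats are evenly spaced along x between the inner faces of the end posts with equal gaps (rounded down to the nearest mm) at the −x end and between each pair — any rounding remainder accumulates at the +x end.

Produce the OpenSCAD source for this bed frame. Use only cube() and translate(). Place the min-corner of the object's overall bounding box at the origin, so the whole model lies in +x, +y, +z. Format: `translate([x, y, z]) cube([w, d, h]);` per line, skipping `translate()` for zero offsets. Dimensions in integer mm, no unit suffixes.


// slat z = rail_z + rail_h = 170 + 142 = 312
// slat gap = ⌊(1873 − 16·80) / 17⌋ = 34
cube([66, 66, 434]);
translate([0, 1499, 0]) cube([66, 66, 434]);
translate([1939, 0, 0]) cube([66, 66, 434]);
translate([1939, 1499, 0]) cube([66, 66, 434]);
translate([66, 0, 170]) cube([1873, 32, 142]);
translate([66, 1533, 170]) cube([1873, 32, 142]);
translate([0, 66, 170]) cube([32, 1433, 142]);
translate([1973, 66, 170]) cube([32, 1433, 142]);
translate([100, 0, 312]) cube([80, 1565, 19]);
translate([214, 0, 312]) cube([80, 1565, 19]);
translate([328, 0, 312]) cube([80, 1565, 19]);
translate([442, 0, 312]) cube([80, 1565, 19]);
translate([556, 0, 312]) cube([80, 1565, 19]);
translate([670, 0, 312]) cube([80, 1565, 19]);
translate([784, 0, 312]) cube([80, 1565, 19]);
translate([898, 0, 312]) cube([80, 1565, 19]);
translate([1012, 0, 312]) cube([80, 1565, 19]);
translate([1126, 0, 312]) cube([80, 1565, 19]);
translate([1240, 0, 312]) cube([80, 1565, 19]);
translate([1354, 0, 312]) cube([80, 1565, 19]);
translate([1468, 0, 312]) cube([80, 1565, 19]);
translate([1582, 0, 312]) cube([80, 1565, 19]);
translate([1696, 0, 312]) cube([80, 1565, 19]);
translate([1810, 0, 312]) cube([80, 1565, 19]);


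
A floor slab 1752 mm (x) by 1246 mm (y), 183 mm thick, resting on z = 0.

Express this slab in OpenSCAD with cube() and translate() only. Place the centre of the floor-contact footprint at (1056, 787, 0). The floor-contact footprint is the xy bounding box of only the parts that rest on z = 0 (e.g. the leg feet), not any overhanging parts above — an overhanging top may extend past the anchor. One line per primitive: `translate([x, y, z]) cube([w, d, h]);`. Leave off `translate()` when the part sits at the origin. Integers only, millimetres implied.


translate([180, 164, 0]) cube([1752, 1246, 183]);


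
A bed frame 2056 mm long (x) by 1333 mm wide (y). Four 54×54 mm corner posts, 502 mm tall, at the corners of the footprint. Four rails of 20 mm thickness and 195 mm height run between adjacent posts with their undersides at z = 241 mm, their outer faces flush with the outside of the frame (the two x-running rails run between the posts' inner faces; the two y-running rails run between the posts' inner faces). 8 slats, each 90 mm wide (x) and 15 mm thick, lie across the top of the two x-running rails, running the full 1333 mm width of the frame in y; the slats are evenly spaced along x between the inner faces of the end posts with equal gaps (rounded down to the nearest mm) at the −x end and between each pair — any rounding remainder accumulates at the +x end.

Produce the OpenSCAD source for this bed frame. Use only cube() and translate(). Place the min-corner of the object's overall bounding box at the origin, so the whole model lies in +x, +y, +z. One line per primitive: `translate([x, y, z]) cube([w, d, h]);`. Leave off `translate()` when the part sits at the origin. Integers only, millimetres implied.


cube([54, 54, 502]);
translate([0, 1279, 0]) cube([54, 54, 502]);
translate([2002, 0, 0]) cube([54, 54, 502]);
translate([2002, 1279, 0]) cube([54, 54, 502]);
translate([54, 0, 241]) cube([1948, 20, 195]);
translate([54, 1313, 241]) cube([1948, 20, 195]);
translate([0, 54, 241]) cube([20, 1225, 195]);
translate([2036, 54, 241]) cube([20, 1225, 195]);
translate([190, 0, 436]) cube([90, 1333, 15]);
translate([416, 0, 436]) cube([90, 1333, 15]);
translate([642, 0, 436]) cube([90, 1333, 15]);
translate([868, 0, 436]) cube([90, 1333, 15]);
translate([1094, 0, 436]) cube([90, 1333, 15]);
translate([1320, 0, 436]) cube([90, 1333, 15]);
translate([1546, 0, 436]) cube([90, 1333, 15]);
translate([1772, 0, 436]) cube([90, 1333, 15]);


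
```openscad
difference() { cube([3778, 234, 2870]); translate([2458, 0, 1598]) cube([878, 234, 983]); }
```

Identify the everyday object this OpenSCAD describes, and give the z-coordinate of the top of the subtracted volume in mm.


A wall with a window opening. The window head height is 2581 mm.

A wall with a rectangular opening subtracted — a window. Sill at z = 1598, opening 983 mm tall, so the head is at 1598 + 983 = 2581 mm.


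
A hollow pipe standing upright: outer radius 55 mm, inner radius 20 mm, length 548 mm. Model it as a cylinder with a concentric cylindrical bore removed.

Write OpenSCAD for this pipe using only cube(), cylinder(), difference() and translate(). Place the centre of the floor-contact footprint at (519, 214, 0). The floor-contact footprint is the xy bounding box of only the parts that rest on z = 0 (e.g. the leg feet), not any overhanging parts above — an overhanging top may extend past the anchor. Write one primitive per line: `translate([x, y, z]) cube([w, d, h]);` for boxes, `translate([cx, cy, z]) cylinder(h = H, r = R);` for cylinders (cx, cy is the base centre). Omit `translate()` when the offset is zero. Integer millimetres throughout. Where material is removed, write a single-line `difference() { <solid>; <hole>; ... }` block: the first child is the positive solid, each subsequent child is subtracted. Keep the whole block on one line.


difference() { translate([519, 214, 0]) cylinder(h = 548, r = 55); translate([519, 214, 0]) cylinder(h = 548, r = 20); }


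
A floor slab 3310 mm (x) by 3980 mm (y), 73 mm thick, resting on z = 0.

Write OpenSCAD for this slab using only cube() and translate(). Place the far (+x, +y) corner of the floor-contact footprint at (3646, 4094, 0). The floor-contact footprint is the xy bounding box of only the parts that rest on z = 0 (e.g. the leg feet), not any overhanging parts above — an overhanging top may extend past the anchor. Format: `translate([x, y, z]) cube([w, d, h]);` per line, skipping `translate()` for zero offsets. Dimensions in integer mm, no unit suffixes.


translate([336, 114, 0]) cube([3310, 3980, 73]);


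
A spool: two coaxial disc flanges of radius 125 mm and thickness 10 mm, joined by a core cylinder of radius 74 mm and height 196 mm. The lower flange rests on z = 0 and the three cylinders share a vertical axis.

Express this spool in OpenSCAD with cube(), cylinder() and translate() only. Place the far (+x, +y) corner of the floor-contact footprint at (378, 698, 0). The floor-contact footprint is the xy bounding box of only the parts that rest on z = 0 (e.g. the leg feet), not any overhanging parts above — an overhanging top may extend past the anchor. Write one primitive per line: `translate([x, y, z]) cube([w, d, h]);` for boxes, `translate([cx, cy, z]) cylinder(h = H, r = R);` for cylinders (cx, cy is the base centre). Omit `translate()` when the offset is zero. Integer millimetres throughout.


translate([253, 573, 0]) cylinder(h = 10, r = 125);
translate([253, 573, 10]) cylinder(h = 196, r = 74);
translate([253, 573, 206]) cylinder(h = 10, r = 125);


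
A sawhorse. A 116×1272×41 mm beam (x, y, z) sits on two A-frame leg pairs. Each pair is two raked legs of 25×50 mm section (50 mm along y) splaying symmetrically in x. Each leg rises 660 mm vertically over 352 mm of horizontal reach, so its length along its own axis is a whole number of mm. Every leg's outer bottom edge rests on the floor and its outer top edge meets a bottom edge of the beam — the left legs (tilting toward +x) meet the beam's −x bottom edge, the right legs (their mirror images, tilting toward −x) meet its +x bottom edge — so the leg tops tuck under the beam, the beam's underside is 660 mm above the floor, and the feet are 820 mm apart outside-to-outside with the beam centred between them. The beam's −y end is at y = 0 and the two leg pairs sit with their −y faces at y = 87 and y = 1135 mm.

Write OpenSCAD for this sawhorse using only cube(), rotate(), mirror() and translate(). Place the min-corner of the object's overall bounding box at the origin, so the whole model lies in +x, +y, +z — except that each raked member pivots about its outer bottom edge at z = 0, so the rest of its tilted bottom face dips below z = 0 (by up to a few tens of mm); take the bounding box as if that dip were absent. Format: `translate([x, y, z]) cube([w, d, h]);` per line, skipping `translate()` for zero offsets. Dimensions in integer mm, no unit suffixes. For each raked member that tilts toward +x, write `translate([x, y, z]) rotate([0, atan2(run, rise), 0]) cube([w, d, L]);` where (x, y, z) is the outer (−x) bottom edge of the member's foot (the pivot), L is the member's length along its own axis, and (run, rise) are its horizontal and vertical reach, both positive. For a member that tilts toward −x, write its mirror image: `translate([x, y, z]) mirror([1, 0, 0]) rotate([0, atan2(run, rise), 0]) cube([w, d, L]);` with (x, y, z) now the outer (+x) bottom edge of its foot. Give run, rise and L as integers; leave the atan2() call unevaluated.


translate([352, 0, 660]) cube([116, 1272, 41]);
translate([0, 87, 0]) rotate([0, atan2(352, 660), 0]) cube([25, 50, 748]);
translate([820, 87, 0]) mirror([1, 0, 0]) rotate([0, atan2(352, 660), 0]) cube([25, 50, 748]);
translate([0, 1135, 0]) rotate([0, atan2(352, 660), 0]) cube([25, 50, 748]);
translate([820, 1135, 0]) mirror([1, 0, 0]) rotate([0, atan2(352, 660), 0]) cube([25, 50, 748]);


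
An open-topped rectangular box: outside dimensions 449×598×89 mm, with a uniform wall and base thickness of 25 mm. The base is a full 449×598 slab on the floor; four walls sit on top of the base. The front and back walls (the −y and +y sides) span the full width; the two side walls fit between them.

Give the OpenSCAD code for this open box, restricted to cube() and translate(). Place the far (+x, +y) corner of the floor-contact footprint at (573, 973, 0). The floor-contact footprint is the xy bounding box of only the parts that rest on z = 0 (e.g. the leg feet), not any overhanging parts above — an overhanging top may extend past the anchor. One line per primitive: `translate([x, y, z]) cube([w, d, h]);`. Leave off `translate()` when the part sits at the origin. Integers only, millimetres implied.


translate([124, 375, 0]) cube([449, 598, 25]);
translate([124, 375, 25]) cube([449, 25, 64]);
translate([124, 948, 25]) cube([449, 25, 64]);
translate([124, 400, 25]) cube([25, 548, 64]);
translate([548, 400, 25]) cube([25, 548, 64]);


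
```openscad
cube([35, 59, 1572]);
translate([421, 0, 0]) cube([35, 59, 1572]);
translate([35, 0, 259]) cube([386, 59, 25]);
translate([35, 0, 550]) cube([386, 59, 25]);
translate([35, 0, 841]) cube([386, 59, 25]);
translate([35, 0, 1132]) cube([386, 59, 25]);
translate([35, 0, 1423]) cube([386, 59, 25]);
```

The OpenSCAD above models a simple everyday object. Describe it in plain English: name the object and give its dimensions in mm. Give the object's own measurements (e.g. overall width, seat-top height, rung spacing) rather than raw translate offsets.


A straight ladder. Two 35×59 mm vertical rails, 1572 mm tall, stand 456 mm apart (outside-to-outside) with their front faces coplanar on the −y side. 5 rungs, each 59 mm deep and 25 mm tall, span between the inner faces of the rails, front faces flush with the rails. The lowest rung's underside is at z = 259 mm and rungs are spaced 291 mm apart (underside to underside).


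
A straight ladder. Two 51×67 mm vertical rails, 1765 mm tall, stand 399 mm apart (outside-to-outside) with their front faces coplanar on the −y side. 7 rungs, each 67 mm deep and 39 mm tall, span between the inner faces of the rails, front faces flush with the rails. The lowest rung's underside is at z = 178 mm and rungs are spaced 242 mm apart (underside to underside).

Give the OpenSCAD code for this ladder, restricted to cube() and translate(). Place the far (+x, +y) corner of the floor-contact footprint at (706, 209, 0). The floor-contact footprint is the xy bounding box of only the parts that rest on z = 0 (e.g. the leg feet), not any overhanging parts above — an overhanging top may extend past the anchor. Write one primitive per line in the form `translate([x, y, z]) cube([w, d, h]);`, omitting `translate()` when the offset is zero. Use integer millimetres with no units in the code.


translate([307, 142, 0]) cube([51, 67, 1765]);
translate([655, 142, 0]) cube([51, 67, 1765]);
translate([358, 142, 178]) cube([297, 67, 39]);
translate([358, 142, 420]) cube([297, 67, 39]);
translate([358, 142, 662]) cube([297, 67, 39]);
translate([358, 142, 904]) cube([297, 67, 39]);
translate([358, 142, 1146]) cube([297, 67, 39]);
translate([358, 142, 1388]) cube([297, 67, 39]);
translate([358, 142, 1630]) cube([297, 67, 39]);


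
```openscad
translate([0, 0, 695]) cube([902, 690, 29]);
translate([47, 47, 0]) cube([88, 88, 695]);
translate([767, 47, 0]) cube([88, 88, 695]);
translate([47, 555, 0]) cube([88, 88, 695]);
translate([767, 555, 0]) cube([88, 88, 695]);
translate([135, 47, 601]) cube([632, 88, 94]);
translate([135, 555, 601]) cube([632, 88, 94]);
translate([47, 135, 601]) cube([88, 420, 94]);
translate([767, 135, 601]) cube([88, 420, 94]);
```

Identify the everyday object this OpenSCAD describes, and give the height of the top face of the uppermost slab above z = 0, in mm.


A table. The table height is 724 mm.

A 902×690×29 slab sits at z = 695 on four 88 mm square posts — a table. The top surface is at 695 + 29 = 724 mm.


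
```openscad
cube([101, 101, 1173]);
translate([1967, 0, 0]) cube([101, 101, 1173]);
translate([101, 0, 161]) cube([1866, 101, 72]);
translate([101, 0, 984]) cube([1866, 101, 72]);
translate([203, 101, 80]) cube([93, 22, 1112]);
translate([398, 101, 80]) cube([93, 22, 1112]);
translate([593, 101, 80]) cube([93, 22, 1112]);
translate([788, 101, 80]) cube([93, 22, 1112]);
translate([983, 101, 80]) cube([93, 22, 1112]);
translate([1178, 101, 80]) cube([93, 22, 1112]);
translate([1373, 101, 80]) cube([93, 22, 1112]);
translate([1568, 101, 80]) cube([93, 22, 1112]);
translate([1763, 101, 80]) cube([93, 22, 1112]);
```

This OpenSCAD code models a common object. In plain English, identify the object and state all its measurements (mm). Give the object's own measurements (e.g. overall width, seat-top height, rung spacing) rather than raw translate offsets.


A fence section. Two 101×101 mm posts, 1173 mm tall, stand on the floor with a clear span of 1866 mm between their inner faces. Two horizontal rails of 101×72 mm section span the gap between the posts with their undersides at z = 161 mm and z = 984 mm, flush with the posts' −y face. 9 pickets, each 93 mm wide, 22 mm thick and 1112 mm tall, are fixed to the +y face of the rails with their bottoms at z = 80 mm, spaced across the span with a 102 mm gap after the −x post and between neighbouring pickets, with 111 mm left before the +x post.


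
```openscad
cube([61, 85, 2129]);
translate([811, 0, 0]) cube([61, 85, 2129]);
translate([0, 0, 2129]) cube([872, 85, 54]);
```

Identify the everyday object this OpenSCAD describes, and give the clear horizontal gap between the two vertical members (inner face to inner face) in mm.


A door frame. The clear opening width is 750 mm.

Two 2129 mm tall posts with a header on top — a door frame. The left jamb is 61 mm wide at x = 0; the right jamb starts at x = 811. The clear opening is 811 − 61 = 750 mm.


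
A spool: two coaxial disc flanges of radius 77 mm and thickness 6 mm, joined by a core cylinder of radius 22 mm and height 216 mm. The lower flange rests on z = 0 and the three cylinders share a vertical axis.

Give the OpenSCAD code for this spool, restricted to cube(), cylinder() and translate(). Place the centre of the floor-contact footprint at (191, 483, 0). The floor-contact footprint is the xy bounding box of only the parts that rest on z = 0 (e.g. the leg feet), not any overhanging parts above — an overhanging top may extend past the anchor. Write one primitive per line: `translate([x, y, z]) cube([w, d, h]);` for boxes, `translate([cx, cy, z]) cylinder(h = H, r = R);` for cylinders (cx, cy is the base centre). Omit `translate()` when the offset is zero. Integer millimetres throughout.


translate([191, 483, 0]) cylinder(h = 6, r = 77);
translate([191, 483, 6]) cylinder(h = 216, r = 22);
translate([191, 483, 222]) cylinder(h = 6, r = 77);


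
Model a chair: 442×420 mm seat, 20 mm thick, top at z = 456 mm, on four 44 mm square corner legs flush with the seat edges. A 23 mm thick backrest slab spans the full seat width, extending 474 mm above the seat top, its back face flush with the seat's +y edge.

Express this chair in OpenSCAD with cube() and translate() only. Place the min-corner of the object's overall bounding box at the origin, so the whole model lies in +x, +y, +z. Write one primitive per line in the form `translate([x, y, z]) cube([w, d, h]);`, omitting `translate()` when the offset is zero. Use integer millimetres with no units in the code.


// leg_h = 456 - 20 = 436
translate([0, 0, 436]) cube([442, 420, 20]);
cube([44, 44, 436]);
translate([398, 0, 0]) cube([44, 44, 436]);
translate([0, 376, 0]) cube([44, 44, 436]);
translate([398, 376, 0]) cube([44, 44, 436]);
translate([0, 397, 456]) cube([442, 23, 474]);


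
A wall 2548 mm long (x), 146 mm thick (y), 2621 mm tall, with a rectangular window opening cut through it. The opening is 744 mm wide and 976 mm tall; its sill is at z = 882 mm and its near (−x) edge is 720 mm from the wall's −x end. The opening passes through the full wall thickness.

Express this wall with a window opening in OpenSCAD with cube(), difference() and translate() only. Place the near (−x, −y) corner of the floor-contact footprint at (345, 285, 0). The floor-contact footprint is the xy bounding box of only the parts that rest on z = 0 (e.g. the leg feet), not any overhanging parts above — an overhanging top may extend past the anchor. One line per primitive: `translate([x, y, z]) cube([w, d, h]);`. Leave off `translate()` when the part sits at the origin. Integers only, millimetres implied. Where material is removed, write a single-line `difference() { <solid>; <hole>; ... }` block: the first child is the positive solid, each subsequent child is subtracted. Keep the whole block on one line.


difference() { translate([345, 285, 0]) cube([2548, 146, 2621]); translate([1065, 285, 882]) cube([744, 146, 976]); }


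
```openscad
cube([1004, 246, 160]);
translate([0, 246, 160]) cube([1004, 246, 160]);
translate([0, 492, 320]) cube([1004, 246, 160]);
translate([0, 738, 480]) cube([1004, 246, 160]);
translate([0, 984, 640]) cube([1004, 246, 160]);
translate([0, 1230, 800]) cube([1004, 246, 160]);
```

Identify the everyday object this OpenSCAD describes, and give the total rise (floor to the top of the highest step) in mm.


A staircase. The total rise is 960 mm.

6 identical blocks, each offset up and back from the previous — a staircase. Each step is 160 mm tall and there are 6 of them, so the total rise is 6 × 160 = 960 mm.


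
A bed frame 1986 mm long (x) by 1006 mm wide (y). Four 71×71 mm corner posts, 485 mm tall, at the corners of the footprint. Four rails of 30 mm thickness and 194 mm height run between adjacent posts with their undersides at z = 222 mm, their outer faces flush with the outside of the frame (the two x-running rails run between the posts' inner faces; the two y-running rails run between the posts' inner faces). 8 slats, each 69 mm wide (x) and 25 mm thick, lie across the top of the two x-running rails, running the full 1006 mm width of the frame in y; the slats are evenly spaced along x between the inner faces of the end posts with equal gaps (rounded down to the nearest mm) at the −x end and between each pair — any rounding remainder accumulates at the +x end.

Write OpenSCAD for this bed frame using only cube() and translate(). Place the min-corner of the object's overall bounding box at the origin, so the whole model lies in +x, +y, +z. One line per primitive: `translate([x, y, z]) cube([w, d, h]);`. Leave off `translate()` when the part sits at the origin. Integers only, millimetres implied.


// slat z = rail_z + rail_h = 222 + 194 = 416
// slat gap = ⌊(1844 − 8·69) / 9⌋ = 143
cube([71, 71, 485]);
translate([0, 935, 0]) cube([71, 71, 485]);
translate([1915, 0, 0]) cube([71, 71, 485]);
translate([1915, 935, 0]) cube([71, 71, 485]);
translate([71, 0, 222]) cube([1844, 30, 194]);
translate([71, 976, 222]) cube([1844, 30, 194]);
translate([0, 71, 222]) cube([30, 864, 194]);
translate([1956, 71, 222]) cube([30, 864, 194]);
translate([214, 0, 416]) cube([69, 1006, 25]);
translate([426, 0, 416]) cube([69, 1006, 25]);
translate([638, 0, 416]) cube([69, 1006, 25]);
translate([850, 0, 416]) cube([69, 1006, 25]);
translate([1062, 0, 416]) cube([69, 1006, 25]);
translate([1274, 0, 416]) cube([69, 1006, 25]);
translate([1486, 0, 416]) cube([69, 1006, 25]);
translate([1698, 0, 416]) cube([69, 1006, 25]);


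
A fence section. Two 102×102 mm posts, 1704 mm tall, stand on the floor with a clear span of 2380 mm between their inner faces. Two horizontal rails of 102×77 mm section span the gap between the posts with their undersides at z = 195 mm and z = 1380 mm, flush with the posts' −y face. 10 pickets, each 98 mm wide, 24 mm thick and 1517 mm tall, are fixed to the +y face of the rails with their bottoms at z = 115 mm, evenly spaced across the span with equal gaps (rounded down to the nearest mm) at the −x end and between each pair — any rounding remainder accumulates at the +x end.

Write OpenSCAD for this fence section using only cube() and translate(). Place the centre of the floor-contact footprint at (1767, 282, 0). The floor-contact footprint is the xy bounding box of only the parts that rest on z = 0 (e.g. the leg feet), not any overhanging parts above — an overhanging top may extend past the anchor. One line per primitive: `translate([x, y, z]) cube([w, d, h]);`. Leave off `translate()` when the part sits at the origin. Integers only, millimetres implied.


translate([475, 231, 0]) cube([102, 102, 1704]);
translate([2957, 231, 0]) cube([102, 102, 1704]);
translate([577, 231, 195]) cube([2380, 102, 77]);
translate([577, 231, 1380]) cube([2380, 102, 77]);
translate([704, 333, 115]) cube([98, 24, 1517]);
translate([929, 333, 115]) cube([98, 24, 1517]);
translate([1154, 333, 115]) cube([98, 24, 1517]);
translate([1379, 333, 115]) cube([98, 24, 1517]);
translate([1604, 333, 115]) cube([98, 24, 1517]);
translate([1829, 333, 115]) cube([98, 24, 1517]);
translate([2054, 333, 115]) cube([98, 24, 1517]);
translate([2279, 333, 115]) cube([98, 24, 1517]);
translate([2504, 333, 115]) cube([98, 24, 1517]);
translate([2729, 333, 115]) cube([98, 24, 1517]);


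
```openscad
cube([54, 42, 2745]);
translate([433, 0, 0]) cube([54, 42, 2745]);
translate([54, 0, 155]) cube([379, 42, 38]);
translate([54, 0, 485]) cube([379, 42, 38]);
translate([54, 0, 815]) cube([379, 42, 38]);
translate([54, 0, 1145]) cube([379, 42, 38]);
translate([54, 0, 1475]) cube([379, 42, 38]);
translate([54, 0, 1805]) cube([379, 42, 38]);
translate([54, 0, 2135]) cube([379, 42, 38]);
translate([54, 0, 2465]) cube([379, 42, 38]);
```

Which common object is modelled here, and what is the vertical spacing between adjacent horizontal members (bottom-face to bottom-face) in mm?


A ladder. The rung spacing is 330 mm.

Two tall 54×42 posts with 8 short bars between them — a ladder. Adjacent rungs sit at z = 155 and z = 485, so the spacing is 485 − 155 = 330 mm.


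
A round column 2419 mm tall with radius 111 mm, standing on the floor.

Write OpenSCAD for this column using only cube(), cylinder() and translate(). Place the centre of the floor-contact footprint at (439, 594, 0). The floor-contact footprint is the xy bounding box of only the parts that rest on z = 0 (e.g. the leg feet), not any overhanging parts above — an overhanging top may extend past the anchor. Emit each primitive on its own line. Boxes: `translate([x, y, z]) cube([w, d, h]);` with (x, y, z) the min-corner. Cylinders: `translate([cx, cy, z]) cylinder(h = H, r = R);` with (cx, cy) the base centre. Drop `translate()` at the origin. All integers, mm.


translate([439, 594, 0]) cylinder(h = 2419, r = 111);


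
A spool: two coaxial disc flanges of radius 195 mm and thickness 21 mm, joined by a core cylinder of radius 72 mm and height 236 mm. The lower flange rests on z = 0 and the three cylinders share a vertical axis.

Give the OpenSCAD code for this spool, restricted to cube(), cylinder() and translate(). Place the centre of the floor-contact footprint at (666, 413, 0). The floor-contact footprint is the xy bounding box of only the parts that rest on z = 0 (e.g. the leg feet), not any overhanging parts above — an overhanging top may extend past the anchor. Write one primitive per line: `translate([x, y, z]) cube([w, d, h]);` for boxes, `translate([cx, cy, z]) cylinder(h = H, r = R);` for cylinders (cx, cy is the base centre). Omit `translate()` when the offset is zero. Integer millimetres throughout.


translate([666, 413, 0]) cylinder(h = 21, r = 195);
translate([666, 413, 21]) cylinder(h = 236, r = 72);
translate([666, 413, 257]) cylinder(h = 21, r = 195);


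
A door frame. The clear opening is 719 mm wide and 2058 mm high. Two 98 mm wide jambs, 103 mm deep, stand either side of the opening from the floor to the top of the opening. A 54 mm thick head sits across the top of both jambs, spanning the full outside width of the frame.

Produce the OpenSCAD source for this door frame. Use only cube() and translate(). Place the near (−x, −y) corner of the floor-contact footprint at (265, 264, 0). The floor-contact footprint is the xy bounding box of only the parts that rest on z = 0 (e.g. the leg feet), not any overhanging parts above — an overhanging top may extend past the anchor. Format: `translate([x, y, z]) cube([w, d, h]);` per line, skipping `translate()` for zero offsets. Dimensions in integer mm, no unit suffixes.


translate([265, 264, 0]) cube([98, 103, 2058]);
translate([1082, 264, 0]) cube([98, 103, 2058]);
translate([265, 264, 2058]) cube([915, 103, 54]);


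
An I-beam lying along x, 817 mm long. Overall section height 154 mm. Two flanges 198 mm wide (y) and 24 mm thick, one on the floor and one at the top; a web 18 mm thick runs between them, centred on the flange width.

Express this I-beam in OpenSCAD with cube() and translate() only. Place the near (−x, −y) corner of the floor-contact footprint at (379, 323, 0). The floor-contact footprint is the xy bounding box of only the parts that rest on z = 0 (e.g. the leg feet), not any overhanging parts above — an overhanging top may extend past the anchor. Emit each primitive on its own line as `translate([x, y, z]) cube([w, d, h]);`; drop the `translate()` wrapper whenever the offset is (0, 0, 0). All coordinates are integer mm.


translate([379, 323, 0]) cube([817, 198, 24]);
translate([379, 413, 24]) cube([817, 18, 106]);
translate([379, 323, 130]) cube([817, 198, 24]);


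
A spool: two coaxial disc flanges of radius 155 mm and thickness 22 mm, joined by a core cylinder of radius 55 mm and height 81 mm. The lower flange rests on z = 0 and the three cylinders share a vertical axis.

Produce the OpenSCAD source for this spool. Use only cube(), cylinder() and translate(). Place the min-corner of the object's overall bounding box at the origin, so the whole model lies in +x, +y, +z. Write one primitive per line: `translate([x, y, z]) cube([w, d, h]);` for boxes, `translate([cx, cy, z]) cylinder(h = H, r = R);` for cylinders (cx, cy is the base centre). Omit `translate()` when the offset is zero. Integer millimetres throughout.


translate([155, 155, 0]) cylinder(h = 22, r = 155);
translate([155, 155, 22]) cylinder(h = 81, r = 55);
translate([155, 155, 103]) cylinder(h = 22, r = 155);


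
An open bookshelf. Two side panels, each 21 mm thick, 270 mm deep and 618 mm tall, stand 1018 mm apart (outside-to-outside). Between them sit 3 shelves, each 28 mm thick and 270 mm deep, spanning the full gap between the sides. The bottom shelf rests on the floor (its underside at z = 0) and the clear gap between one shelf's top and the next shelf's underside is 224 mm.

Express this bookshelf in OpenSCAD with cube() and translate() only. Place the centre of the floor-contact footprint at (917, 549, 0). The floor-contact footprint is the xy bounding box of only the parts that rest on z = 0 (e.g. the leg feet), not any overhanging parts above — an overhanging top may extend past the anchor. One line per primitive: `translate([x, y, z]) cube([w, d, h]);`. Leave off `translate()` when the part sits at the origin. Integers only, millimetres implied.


translate([408, 414, 0]) cube([21, 270, 618]);
translate([1405, 414, 0]) cube([21, 270, 618]);
translate([429, 414, 0]) cube([976, 270, 28]);
translate([429, 414, 252]) cube([976, 270, 28]);
translate([429, 414, 504]) cube([976, 270, 28]);


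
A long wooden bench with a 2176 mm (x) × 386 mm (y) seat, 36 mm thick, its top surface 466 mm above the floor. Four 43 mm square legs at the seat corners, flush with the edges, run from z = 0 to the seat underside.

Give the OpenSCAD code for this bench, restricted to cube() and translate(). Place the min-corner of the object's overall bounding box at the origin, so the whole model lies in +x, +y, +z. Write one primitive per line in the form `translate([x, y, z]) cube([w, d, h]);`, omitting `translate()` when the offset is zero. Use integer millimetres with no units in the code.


translate([0, 0, 430]) cube([2176, 386, 36]);
cube([43, 43, 430]);
translate([0, 343, 0]) cube([43, 43, 430]);
translate([2133, 0, 0]) cube([43, 43, 430]);
translate([2133, 343, 0]) cube([43, 43, 430]);


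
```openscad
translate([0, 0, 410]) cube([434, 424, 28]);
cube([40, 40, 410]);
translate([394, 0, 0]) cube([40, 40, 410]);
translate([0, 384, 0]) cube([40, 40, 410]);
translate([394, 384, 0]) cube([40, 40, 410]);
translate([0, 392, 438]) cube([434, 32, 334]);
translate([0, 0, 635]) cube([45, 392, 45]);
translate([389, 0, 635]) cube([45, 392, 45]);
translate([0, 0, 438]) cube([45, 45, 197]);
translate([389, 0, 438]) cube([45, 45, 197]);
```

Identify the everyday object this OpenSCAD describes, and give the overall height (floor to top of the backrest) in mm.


A chair. The overall height is 772 mm.

A slab on four corner posts with a tall panel at the back — a chair. The seat slab sits at z = 410 with thickness 28, and the 334 mm backrest starts at the seat top, so the overall height is 410 + 28 + 334 = 772 mm.


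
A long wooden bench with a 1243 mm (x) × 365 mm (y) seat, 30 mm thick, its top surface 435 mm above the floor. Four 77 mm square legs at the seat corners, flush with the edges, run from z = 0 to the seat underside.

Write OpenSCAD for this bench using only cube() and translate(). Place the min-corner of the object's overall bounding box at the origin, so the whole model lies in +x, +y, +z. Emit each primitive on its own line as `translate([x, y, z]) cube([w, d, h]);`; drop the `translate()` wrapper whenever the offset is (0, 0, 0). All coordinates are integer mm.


translate([0, 0, 405]) cube([1243, 365, 30]);
cube([77, 77, 405]);
translate([0, 288, 0]) cube([77, 77, 405]);
translate([1166, 0, 0]) cube([77, 77, 405]);
translate([1166, 288, 0]) cube([77, 77, 405]);
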